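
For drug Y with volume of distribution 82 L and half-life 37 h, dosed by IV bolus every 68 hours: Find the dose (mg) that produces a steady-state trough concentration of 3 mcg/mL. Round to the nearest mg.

τ/t½ = 68/37 ≈ 1.8378, so f = (1/2)^(68/37) ≈ 0.279741.
Cmin,ss = (D/Vd)·f/(1−f), so D = Cmin,ss·Vd·(1−f)/f.
D = 3 × 82 × (1−f)/f ≈ 3 × 82 × 2.57474 ≈ 633.39 mg.

633 mg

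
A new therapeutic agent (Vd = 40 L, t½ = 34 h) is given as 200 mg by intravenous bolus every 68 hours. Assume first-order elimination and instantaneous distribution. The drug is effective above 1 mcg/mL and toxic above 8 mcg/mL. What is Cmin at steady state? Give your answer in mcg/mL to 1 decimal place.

The dosing interval is 2 half-lives, so f = 2^(−2) = 0.25.
Accumulation ratio R = 1/(1 − f) = 1/0.75 = 4/3.
Single-dose peak C₀ = D/Vd = 200/40 = 5 mcg/mL.
Steady-state peak Cmax,ss = C₀·R = 5 × 4/3 ≈ 6.667 mcg/mL.
Steady-state trough Cmin,ss = Cmax,ss·f ≈ 6.667 × 0.25 ≈ 1.667 mcg/mL.
Trough 1.7 mcg/mL vs MEC 1 mcg/mL: adequate.

1.7 mcg/mL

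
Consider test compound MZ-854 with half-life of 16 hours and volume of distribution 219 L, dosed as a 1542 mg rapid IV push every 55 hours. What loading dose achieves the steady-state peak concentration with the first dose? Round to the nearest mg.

1699 mg

f = (1/2)^(55/16) ≈ 0.092302; accumulation ratio R = 1/(1−f) ≈ 1.10169.
Loading dose to hit Cmax,ss on first dose: D_load = D_maint·R ≈ 1542 × 1.10169 ≈ 1698.81 mg.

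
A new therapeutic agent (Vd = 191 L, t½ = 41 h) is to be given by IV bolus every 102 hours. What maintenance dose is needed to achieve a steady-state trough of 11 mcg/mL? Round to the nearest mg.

9684 mg

τ/t½ = 102/41 ≈ 2.4878, so f = (1/2)^(102/41) ≈ 0.178277.
Cmin,ss = (D/Vd)·f/(1−f), so D = Cmin,ss·Vd·(1−f)/f.
D = 11 × 191 × (1−f)/f ≈ 11 × 191 × 4.60925 ≈ 9684.03 mg.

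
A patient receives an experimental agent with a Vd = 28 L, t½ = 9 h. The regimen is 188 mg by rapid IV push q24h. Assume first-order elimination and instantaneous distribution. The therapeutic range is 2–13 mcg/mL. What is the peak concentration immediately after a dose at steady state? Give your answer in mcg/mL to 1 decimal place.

8.0 mcg/mL

Over one 24-h interval, 24/9 ≈ 2.6667 half-lives elapse, leaving f ≈ 0.1575 of each dose.
Accumulation ratio R = 1/(1 − f) ≈ 1/0.8425 ≈ 1.1869.
Single-dose peak C₀ = D/Vd = 188/28 ≈ 6.714 mcg/mL.
Steady-state peak Cmax,ss = C₀·R ≈ 6.714 × 1.1869 ≈ 7.969 mcg/mL.
Peak 8.0 mcg/mL vs MTC 13 mcg/mL: below toxic threshold.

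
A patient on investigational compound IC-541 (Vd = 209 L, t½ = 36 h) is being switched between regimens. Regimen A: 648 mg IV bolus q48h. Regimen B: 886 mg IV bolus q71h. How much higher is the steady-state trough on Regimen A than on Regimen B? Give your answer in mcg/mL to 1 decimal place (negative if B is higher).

Regimen A: f = (1/2)^(48/36) ≈ 0.3969; Cmin,ss = (648/209)·f/(1−f) ≈ 2.040 mcg/mL.
Regimen B: f = (1/2)^(71/36) ≈ 0.2549; Cmin,ss = (886/209)·f/(1−f) ≈ 1.450 mcg/mL.
Difference ≈ 2.040 − 1.450 ≈ 0.590 mcg/mL.

0.6 mcg/mL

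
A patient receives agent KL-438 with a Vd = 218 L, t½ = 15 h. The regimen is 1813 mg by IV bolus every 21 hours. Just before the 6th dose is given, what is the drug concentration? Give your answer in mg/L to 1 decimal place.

5.0 mg/L

f = (1/2)^(τ/t½) = (1/2)^(21/15) ≈ 0.3789.
C₀ = D/Vd = 1813/218 ≈ 8.317 mg/L.
Before the 6th dose, 5 doses have been given. Superposition: Cmin = C₀·(f + f² + … + f^5).
≈ 8.317 × (0.3789 + 0.1436 + 0.0544 + 0.0206 + 0.0078) ≈ 8.317 × 0.6053 ≈ 5.034 mg/L.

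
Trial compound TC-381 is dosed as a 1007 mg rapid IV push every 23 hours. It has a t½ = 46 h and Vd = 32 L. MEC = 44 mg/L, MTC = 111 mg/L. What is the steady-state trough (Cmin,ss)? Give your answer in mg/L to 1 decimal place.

76.0 mg/L

Over one 23-h interval, 23/46 ≈ 0.5 half-lives elapse, leaving f ≈ 0.7071 of each dose.
At steady state, accumulation factor R = 1/(1 − e^(−kτ)) ≈ 3.4141.
Single-dose peak C₀ = D/Vd = 1007/32 ≈ 31.469 mg/L.
Steady-state peak Cmax,ss = C₀·R ≈ 31.469 × 3.4141 ≈ 107.438 mg/L.
One interval later, Cmin,ss = Cmax,ss·e^(−kτ) ≈ 107.438 × 0.7071 ≈ 75.969 mg/L.
Trough 76.0 mg/L vs MEC 44 mg/L: adequate.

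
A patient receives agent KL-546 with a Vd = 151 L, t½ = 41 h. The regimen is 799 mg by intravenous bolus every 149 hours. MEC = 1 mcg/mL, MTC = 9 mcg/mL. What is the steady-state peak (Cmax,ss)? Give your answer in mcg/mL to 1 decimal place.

5.8 mcg/mL

k = ln2/t½ = ln2/41 ≈ 0.016906 h⁻¹; fraction remaining f = e^(−kτ) = e^(−0.016906×149) ≈ 0.0805.
Accumulation ratio R = 1/(1 − f) ≈ 1/0.9195 ≈ 1.0875.
Each bolus raises the concentration by D/Vd = 799/151 ≈ 5.291 mcg/mL.
Steady-state peak Cmax,ss = C₀·R ≈ 5.291 × 1.0875 ≈ 5.754 mcg/mL.
Peak 5.8 mcg/mL vs MTC 9 mcg/mL: below toxic threshold.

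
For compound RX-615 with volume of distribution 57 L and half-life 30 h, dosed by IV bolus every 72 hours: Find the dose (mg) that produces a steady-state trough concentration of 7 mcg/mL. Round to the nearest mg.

τ/t½ = 72/30 ≈ 2.4, so f = (1/2)^(72/30) ≈ 0.189465.
Cmin,ss = (D/Vd)·f/(1−f), so D = Cmin,ss·Vd·(1−f)/f.
D = 7 × 57 × (1−f)/f ≈ 7 × 57 × 4.27802 ≈ 1706.93 mg.

1707 mg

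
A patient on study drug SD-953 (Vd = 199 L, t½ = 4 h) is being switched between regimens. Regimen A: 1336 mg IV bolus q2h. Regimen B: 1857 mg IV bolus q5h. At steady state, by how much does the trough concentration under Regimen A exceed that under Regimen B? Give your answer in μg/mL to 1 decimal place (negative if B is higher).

9.4 μg/mL

Regimen A: f = (1/2)^(2/4) ≈ 0.7071; Cmin,ss = (1336/199)·f/(1−f) ≈ 16.207 μg/mL.
Regimen B: f = (1/2)^(5/4) ≈ 0.4204; Cmin,ss = (1857/199)·f/(1−f) ≈ 6.769 μg/mL.
Difference ≈ 16.207 − 6.769 ≈ 9.438 μg/mL.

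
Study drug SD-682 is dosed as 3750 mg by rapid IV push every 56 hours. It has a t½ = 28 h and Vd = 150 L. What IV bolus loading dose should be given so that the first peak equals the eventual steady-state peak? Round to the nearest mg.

5000 mg

f = (1/2)^(56/28) ≈ 0.250000; accumulation ratio R = 1/(1−f) ≈ 1.33333.
Loading dose to hit Cmax,ss on first dose: D_load = D_maint·R ≈ 3750 × 1.33333 ≈ 4999.99 mg.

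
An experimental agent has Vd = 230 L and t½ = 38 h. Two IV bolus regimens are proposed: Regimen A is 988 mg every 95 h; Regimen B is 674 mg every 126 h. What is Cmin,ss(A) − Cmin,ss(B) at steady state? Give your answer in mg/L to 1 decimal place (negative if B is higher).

Regimen A: f = (1/2)^(95/38) ≈ 0.1768; Cmin,ss = (988/230)·f/(1−f) ≈ 0.923 mg/L.
Regimen B: f = (1/2)^(126/38) ≈ 0.1004; Cmin,ss = (674/230)·f/(1−f) ≈ 0.327 mg/L.
Difference ≈ 0.923 − 0.327 ≈ 0.596 mg/L.

0.6 mg/L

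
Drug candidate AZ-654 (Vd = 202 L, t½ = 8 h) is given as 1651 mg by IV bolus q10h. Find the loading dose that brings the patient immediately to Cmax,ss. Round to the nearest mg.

f = (1/2)^(10/8) ≈ 0.420448; accumulation ratio R = 1/(1−f) ≈ 1.72547.
Loading dose to hit Cmax,ss on first dose: D_load = D_maint·R ≈ 1651 × 1.72547 ≈ 2848.75 mg.

2849 mg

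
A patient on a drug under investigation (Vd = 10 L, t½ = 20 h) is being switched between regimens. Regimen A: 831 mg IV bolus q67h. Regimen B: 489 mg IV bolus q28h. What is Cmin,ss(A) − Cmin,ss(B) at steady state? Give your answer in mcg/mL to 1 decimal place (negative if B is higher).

-20.8 mcg/mL

Regimen A: f = (1/2)^(67/20) ≈ 0.0981; Cmin,ss = (831/10)·f/(1−f) ≈ 9.039 mcg/mL.
Regimen B: f = (1/2)^(28/20) ≈ 0.3789; Cmin,ss = (489/10)·f/(1−f) ≈ 29.831 mcg/mL.
Difference ≈ 9.039 − 29.831 ≈ -20.792 mcg/mL.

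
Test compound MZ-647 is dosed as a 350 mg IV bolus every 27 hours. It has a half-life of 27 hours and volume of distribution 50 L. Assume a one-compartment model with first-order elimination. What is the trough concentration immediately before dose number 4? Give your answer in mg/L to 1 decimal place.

f = (1/2)^(τ/t½) = (1/2)^(27/27) ≈ 0.5000.
C₀ = D/Vd = 350/50 ≈ 7.000 mg/L.
Before the 4th dose, 3 doses have been given. Superposition: Cmin = C₀·(f + f² + … + f^3).
≈ 7.000 × (0.5000 + 0.2500 + 0.1250) ≈ 7.000 × 0.8750 ≈ 6.125 mg/L.

6.1 mg/L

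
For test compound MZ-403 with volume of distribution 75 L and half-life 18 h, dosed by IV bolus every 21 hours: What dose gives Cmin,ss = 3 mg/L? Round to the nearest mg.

280 mg

τ/t½ = 21/18 ≈ 1.1667, so f = (1/2)^(21/18) ≈ 0.445449.
Cmin,ss = (D/Vd)·f/(1−f), so D = Cmin,ss·Vd·(1−f)/f.
D = 3 × 75 × (1−f)/f ≈ 3 × 75 × 1.24493 ≈ 280.11 mg.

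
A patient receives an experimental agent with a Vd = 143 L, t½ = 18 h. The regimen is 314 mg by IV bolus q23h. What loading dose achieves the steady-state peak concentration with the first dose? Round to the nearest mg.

f = (1/2)^(23/18) ≈ 0.412430; accumulation ratio R = 1/(1−f) ≈ 1.70192.
Loading dose to hit Cmax,ss on first dose: D_load = D_maint·R ≈ 314 × 1.70192 ≈ 534.40 mg.

534 mg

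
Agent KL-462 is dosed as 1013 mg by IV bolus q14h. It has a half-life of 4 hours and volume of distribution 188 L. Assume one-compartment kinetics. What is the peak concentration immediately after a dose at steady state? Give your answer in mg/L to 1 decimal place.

5.9 mg/L

k = ln2/t½ = ln2/4 ≈ 0.173287 h⁻¹; fraction remaining f = e^(−kτ) = e^(−0.173287×14) ≈ 0.0884.
Accumulation ratio R = 1/(1 − f) ≈ 1/0.9116 ≈ 1.0970.
Each bolus raises the concentration by D/Vd = 1013/188 ≈ 5.388 mg/L.
Steady-state peak Cmax,ss = C₀·R ≈ 5.388 × 1.0970 ≈ 5.911 mg/L.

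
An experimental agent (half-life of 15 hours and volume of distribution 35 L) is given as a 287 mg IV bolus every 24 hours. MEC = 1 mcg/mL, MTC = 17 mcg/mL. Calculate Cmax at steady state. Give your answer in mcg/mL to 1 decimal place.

k = ln2/t½ = ln2/15 ≈ 0.046210 h⁻¹; fraction remaining f = e^(−kτ) = e^(−0.046210×24) ≈ 0.3299.
Accumulation ratio R = 1/(1 − f) ≈ 1/0.6701 ≈ 1.4923.
Single-dose peak C₀ = D/Vd = 287/35 ≈ 8.200 mcg/mL.
Steady-state peak Cmax,ss = C₀·R ≈ 8.200 × 1.4923 ≈ 12.237 mcg/mL.
Peak 12.2 mcg/mL vs MTC 17 mcg/mL: below toxic threshold.

12.2 mcg/mL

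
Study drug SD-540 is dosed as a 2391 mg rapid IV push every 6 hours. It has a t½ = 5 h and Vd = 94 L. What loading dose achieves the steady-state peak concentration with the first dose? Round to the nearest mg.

f = (1/2)^(6/5) ≈ 0.435275; accumulation ratio R = 1/(1−f) ≈ 1.77077.
Loading dose to hit Cmax,ss on first dose: D_load = D_maint·R ≈ 2391 × 1.77077 ≈ 4233.91 mg.

4234 mg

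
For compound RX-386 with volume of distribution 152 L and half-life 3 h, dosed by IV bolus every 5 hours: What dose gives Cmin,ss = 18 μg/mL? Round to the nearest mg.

5950 mg

τ/t½ = 5/3 ≈ 1.6667, so f = (1/2)^(5/3) ≈ 0.314980.
Cmin,ss = (D/Vd)·f/(1−f), so D = Cmin,ss·Vd·(1−f)/f.
D = 18 × 152 × (1−f)/f ≈ 18 × 152 × 2.17480 ≈ 5950.25 mg.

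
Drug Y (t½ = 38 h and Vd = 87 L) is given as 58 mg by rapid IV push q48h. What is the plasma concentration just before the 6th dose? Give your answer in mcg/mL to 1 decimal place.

0.5 mcg/mL

f = (1/2)^(τ/t½) = (1/2)^(48/38) ≈ 0.4166.
C₀ = D/Vd = 58/87 ≈ 0.667 mcg/mL.
Before the 6th dose, 5 doses have been given. Superposition: Cmin = C₀·(f + f² + … + f^5).
≈ 0.667 × (0.4166 + 0.1736 + 0.0723 + 0.0301 + 0.0125) ≈ 0.667 × 0.7051 ≈ 0.470 mcg/mL.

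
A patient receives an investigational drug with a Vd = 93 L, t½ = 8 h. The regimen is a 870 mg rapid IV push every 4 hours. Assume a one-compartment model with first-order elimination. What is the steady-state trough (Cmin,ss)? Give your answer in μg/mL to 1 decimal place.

k = ln2/t½ = ln2/8 ≈ 0.086643 h⁻¹; fraction remaining f = e^(−kτ) = e^(−0.086643×4) ≈ 0.7071.
Each bolus raises the concentration by D/Vd = 870/93 ≈ 9.355 μg/mL.
Steady-state trough Cmin,ss = C₀·f/(1−f) ≈ 9.355 × 0.7071/0.2929 ≈ 22.584 μg/mL.

22.6 μg/mL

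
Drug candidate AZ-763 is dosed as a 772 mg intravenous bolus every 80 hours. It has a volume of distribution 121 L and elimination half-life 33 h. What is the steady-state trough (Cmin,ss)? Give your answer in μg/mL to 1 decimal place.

1.5 μg/mL

Over one 80-h interval, 80/33 ≈ 2.4242 half-lives elapse, leaving f ≈ 0.1863 of each dose.
At steady state, accumulation factor R = 1/(1 − e^(−kτ)) ≈ 1.2290.
Each bolus raises the concentration by D/Vd = 772/121 ≈ 6.380 μg/mL.
Steady-state peak Cmax,ss = C₀·R ≈ 6.380 × 1.2290 ≈ 7.841 μg/mL.
One interval later, Cmin,ss = Cmax,ss·e^(−kτ) ≈ 7.841 × 0.1863 ≈ 1.461 μg/mL.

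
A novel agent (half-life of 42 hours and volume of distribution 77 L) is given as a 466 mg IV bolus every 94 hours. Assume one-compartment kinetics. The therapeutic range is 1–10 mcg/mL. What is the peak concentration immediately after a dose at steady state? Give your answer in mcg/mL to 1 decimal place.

Over one 94-h interval, 94/42 ≈ 2.2381 half-lives elapse, leaving f ≈ 0.2120 of each dose.
Accumulation ratio R = 1/(1 − f) ≈ 1/0.7880 ≈ 1.2690.
Each bolus raises the concentration by D/Vd = 466/77 ≈ 6.052 mcg/mL.
Steady-state peak Cmax,ss = C₀·R ≈ 6.052 × 1.2690 ≈ 7.680 mcg/mL.
Peak 7.7 mcg/mL vs MTC 10 mcg/mL: below toxic threshold.

7.7 mcg/mL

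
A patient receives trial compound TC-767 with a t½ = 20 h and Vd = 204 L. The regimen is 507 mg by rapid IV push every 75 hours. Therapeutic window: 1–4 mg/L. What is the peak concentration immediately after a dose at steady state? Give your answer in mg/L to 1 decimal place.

2.7 mg/L

τ/t½ = 75/20 ≈ 3.75, so fraction remaining f = (1/2)^(75/20) ≈ 0.0743.
Accumulation ratio R = 1/(1 − f) ≈ 1/0.9257 ≈ 1.0803.
Each bolus raises the concentration by D/Vd = 507/204 ≈ 2.485 mg/L.
Steady-state peak Cmax,ss = C₀·R ≈ 2.485 × 1.0803 ≈ 2.685 mg/L.
Peak 2.7 mg/L vs MTC 4 mg/L: below toxic threshold.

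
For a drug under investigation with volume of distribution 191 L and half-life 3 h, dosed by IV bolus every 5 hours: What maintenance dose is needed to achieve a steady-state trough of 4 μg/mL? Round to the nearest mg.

1662 mg

τ/t½ = 5/3 ≈ 1.6667, so f = (1/2)^(5/3) ≈ 0.314980.
Cmin,ss = (D/Vd)·f/(1−f), so D = Cmin,ss·Vd·(1−f)/f.
D = 4 × 191 × (1−f)/f ≈ 4 × 191 × 2.17480 ≈ 1661.55 mg.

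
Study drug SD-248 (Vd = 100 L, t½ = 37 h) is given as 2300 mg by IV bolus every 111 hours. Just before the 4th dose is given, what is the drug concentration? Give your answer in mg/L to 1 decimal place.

3.3 mg/L

f = (1/2)^(τ/t½) = (1/2)^(111/37) ≈ 0.1250.
C₀ = D/Vd = 2300/100 ≈ 23.000 mg/L.
Before the 4th dose, 3 doses have been given. Superposition: Cmin = C₀·(f + f² + … + f^3).
≈ 23.000 × (0.1250 + 0.0156 + 0.0020) ≈ 23.000 × 0.1426 ≈ 3.280 mg/L.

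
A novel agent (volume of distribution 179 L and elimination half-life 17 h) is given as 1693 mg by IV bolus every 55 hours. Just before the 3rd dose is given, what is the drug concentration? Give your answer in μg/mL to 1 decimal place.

1.1 μg/mL

f = (1/2)^(τ/t½) = (1/2)^(55/17) ≈ 0.1062.
C₀ = D/Vd = 1693/179 ≈ 9.458 μg/mL.
Before the 3rd dose, 2 doses have been given. Superposition: Cmin = C₀·(f + f²).
≈ 9.458 × (0.1062 + 0.0113) ≈ 9.458 × 0.1175 ≈ 1.111 μg/mL.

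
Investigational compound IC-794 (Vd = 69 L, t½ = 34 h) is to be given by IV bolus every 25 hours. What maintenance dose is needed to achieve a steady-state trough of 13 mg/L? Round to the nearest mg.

τ/t½ = 25/34 ≈ 0.73529, so f = (1/2)^(25/34) ≈ 0.600696.
Cmin,ss = (D/Vd)·f/(1−f), so D = Cmin,ss·Vd·(1−f)/f.
D = 13 × 69 × (1−f)/f ≈ 13 × 69 × 0.66474 ≈ 596.27 mg.

596 mg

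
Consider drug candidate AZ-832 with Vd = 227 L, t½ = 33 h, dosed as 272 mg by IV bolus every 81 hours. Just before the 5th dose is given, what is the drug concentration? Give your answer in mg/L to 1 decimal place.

f = (1/2)^(τ/t½) = (1/2)^(81/33) ≈ 0.1824.
C₀ = D/Vd = 272/227 ≈ 1.198 mg/L.
Before the 5th dose, 4 doses have been given. Superposition: Cmin = C₀·(f + f² + … + f^4).
≈ 1.198 × (0.1824 + 0.0333 + 0.0061 + 0.0011) ≈ 1.198 × 0.2229 ≈ 0.267 mg/L.

0.3 mg/L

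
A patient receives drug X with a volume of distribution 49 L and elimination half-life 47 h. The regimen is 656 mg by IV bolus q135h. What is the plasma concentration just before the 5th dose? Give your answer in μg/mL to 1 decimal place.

2.1 μg/mL

f = (1/2)^(τ/t½) = (1/2)^(135/47) ≈ 0.1366.
C₀ = D/Vd = 656/49 ≈ 13.388 μg/mL.
Before the 5th dose, 4 doses have been given. Superposition: Cmin = C₀·(f + f² + … + f^4).
≈ 13.388 × (0.1366 + 0.0187 + 0.0025 + 0.0003) ≈ 13.388 × 0.1581 ≈ 2.117 μg/mL.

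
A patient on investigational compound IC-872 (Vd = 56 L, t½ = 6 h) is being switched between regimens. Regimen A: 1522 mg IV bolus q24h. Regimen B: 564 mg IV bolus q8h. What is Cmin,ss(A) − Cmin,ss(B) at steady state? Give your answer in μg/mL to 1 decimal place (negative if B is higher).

-4.8 μg/mL

Regimen A: f = (1/2)^(24/6) ≈ 0.0625; Cmin,ss = (1522/56)·f/(1−f) ≈ 1.812 μg/mL.
Regimen B: f = (1/2)^(8/6) ≈ 0.3969; Cmin,ss = (564/56)·f/(1−f) ≈ 6.628 μg/mL.
Difference ≈ 1.812 − 6.628 ≈ -4.816 μg/mL.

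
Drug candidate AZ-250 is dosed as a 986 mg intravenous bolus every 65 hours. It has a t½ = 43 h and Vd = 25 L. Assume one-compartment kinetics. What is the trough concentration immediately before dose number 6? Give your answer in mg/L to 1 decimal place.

f = (1/2)^(τ/t½) = (1/2)^(65/43) ≈ 0.3507.
C₀ = D/Vd = 986/25 ≈ 39.440 mg/L.
Before the 6th dose, 5 doses have been given. Superposition: Cmin = C₀·(f + f² + … + f^5).
≈ 39.440 × (0.3507 + 0.1230 + 0.0431 + 0.0151 + 0.0053) ≈ 39.440 × 0.5372 ≈ 21.187 mg/L.

21.2 mg/L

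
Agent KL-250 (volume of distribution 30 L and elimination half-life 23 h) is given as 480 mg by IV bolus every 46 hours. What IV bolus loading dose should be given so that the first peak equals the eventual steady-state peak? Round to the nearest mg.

640 mg

f = (1/2)^(46/23) ≈ 0.250000; accumulation ratio R = 1/(1−f) ≈ 1.33333.
Loading dose to hit Cmax,ss on first dose: D_load = D_maint·R ≈ 480 × 1.33333 ≈ 640.00 mg.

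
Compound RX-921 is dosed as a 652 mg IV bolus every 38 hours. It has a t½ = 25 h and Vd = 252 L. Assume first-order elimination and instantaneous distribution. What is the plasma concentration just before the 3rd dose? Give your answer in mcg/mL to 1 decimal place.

f = (1/2)^(τ/t½) = (1/2)^(38/25) ≈ 0.3487.
C₀ = D/Vd = 652/252 ≈ 2.587 mcg/mL.
Before the 3rd dose, 2 doses have been given. Superposition: Cmin = C₀·(f + f²).
≈ 2.587 × (0.3487 + 0.1216) ≈ 2.587 × 0.4703 ≈ 1.217 mcg/mL.

1.2 mcg/mL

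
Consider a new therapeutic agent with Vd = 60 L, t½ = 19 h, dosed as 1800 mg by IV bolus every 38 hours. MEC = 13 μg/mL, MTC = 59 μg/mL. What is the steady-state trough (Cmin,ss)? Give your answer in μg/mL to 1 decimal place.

τ = 38 h = 2 half-lives, so f = (1/2)^2 = 0.25.
Accumulation ratio R = 1/(1 − f) = 1/0.75 = 4/3.
Single-dose peak C₀ = D/Vd = 1800/60 = 30 μg/mL.
Steady-state peak Cmax,ss = C₀·R = 30 × 4/3 ≈ 40.000 μg/mL.
Steady-state trough Cmin,ss = Cmax,ss·f ≈ 40.000 × 0.25 ≈ 10.000 μg/mL.
Trough 10.0 μg/mL vs MEC 13 μg/mL: subtherapeutic.

10.0 μg/mL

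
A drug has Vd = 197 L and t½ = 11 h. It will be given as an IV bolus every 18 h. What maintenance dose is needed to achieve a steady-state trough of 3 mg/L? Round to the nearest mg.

τ/t½ = 18/11 ≈ 1.6364, so f = (1/2)^(18/11) ≈ 0.321666.
Cmin,ss = (D/Vd)·f/(1−f), so D = Cmin,ss·Vd·(1−f)/f.
D = 3 × 197 × (1−f)/f ≈ 3 × 197 × 2.10881 ≈ 1246.31 mg.

1246 mg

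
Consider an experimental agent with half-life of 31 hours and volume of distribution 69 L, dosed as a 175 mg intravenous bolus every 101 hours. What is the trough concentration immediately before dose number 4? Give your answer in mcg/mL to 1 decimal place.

0.3 mcg/mL

f = (1/2)^(τ/t½) = (1/2)^(101/31) ≈ 0.1045.
C₀ = D/Vd = 175/69 ≈ 2.536 mcg/mL.
Before the 4th dose, 3 doses have been given. Superposition: Cmin = C₀·(f + f² + … + f^3).
≈ 2.536 × (0.1045 + 0.0109 + 0.0011) ≈ 2.536 × 0.1165 ≈ 0.295 mcg/mL.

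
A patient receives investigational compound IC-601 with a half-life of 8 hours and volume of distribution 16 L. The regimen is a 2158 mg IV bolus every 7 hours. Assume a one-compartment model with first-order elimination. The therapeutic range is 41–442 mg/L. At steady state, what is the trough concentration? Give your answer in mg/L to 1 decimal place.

161.7 mg/L

k = ln2/t½ = ln2/8 ≈ 0.086643 h⁻¹; fraction remaining f = e^(−kτ) = e^(−0.086643×7) ≈ 0.5453.
At steady state, accumulation factor R = 1/(1 − e^(−kτ)) ≈ 2.1993.
Each bolus raises the concentration by D/Vd = 2158/16 ≈ 134.875 mg/L.
Cmax,ss = C₀/(1 − f) ≈ 134.875/0.4547 ≈ 296.624 mg/L.
Steady-state trough Cmin,ss = Cmax,ss·f ≈ 296.624 × 0.5453 ≈ 161.749 mg/L.
Trough 161.7 mg/L vs MEC 41 mg/L: adequate.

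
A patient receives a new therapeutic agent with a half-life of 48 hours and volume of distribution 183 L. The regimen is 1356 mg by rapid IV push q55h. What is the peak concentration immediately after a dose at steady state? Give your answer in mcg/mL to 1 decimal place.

13.5 mcg/mL

Over one 55-h interval, 55/48 ≈ 1.1458 half-lives elapse, leaving f ≈ 0.4519 of each dose.
Accumulation ratio R = 1/(1 − f) ≈ 1/0.5481 ≈ 1.8245.
Each bolus raises the concentration by D/Vd = 1356/183 ≈ 7.410 mcg/mL.
Cmax,ss = C₀/(1 − f) ≈ 7.410/0.5481 ≈ 13.519 mcg/mL.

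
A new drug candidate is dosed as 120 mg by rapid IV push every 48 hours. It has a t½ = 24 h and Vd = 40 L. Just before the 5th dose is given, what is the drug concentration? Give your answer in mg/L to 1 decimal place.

f = (1/2)^(τ/t½) = (1/2)^(48/24) ≈ 0.2500.
C₀ = D/Vd = 120/40 ≈ 3.000 mg/L.
Before the 5th dose, 4 doses have been given. Superposition: Cmin = C₀·(f + f² + … + f^4).
≈ 3.000 × (0.2500 + 0.0625 + 0.0156 + 0.0039) ≈ 3.000 × 0.3320 ≈ 0.996 mg/L.

1.0 mg/L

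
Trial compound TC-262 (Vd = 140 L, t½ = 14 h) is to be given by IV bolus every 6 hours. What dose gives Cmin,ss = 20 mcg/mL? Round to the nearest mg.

τ/t½ = 6/14 ≈ 0.42857, so f = (1/2)^(6/14) ≈ 0.742997.
Cmin,ss = (D/Vd)·f/(1−f), so D = Cmin,ss·Vd·(1−f)/f.
D = 20 × 140 × (1−f)/f ≈ 20 × 140 × 0.34590 ≈ 968.52 mg.

969 mg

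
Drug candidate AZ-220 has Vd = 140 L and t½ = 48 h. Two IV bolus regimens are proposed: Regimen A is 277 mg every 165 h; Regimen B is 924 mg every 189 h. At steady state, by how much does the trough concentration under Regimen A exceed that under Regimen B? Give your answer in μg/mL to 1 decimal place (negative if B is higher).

Regimen A: f = (1/2)^(165/48) ≈ 0.0923; Cmin,ss = (277/140)·f/(1−f) ≈ 0.201 μg/mL.
Regimen B: f = (1/2)^(189/48) ≈ 0.0653; Cmin,ss = (924/140)·f/(1−f) ≈ 0.461 μg/mL.
Difference ≈ 0.201 − 0.461 ≈ -0.260 μg/mL.

-0.3 μg/mL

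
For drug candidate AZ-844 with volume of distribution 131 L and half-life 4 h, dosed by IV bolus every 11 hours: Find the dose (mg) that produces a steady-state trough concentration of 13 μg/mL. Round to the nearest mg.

τ/t½ = 11/4 ≈ 2.75, so f = (1/2)^(11/4) ≈ 0.148651.
Cmin,ss = (D/Vd)·f/(1−f), so D = Cmin,ss·Vd·(1−f)/f.
D = 13 × 131 × (1−f)/f ≈ 13 × 131 × 5.72717 ≈ 9753.37 mg.

9753 mg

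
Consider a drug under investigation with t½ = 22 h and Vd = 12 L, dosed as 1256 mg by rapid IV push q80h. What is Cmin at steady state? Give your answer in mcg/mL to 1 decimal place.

9.2 mcg/mL

Over one 80-h interval, 80/22 ≈ 3.6364 half-lives elapse, leaving f ≈ 0.0804 of each dose.
Accumulation ratio R = 1/(1 − f) ≈ 1/0.9196 ≈ 1.0874.
Each bolus raises the concentration by D/Vd = 1256/12 ≈ 104.667 mcg/mL.
Cmax,ss = C₀/(1 − f) ≈ 104.667/0.9196 ≈ 113.818 mcg/mL.
One interval later, Cmin,ss = Cmax,ss·e^(−kτ) ≈ 113.818 × 0.0804 ≈ 9.151 mcg/mL.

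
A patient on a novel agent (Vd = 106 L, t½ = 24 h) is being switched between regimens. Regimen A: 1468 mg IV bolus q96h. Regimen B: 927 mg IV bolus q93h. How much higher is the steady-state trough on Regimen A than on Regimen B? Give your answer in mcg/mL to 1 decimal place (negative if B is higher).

0.3 mcg/mL

Regimen A: f = (1/2)^(96/24) ≈ 0.0625; Cmin,ss = (1468/106)·f/(1−f) ≈ 0.923 mcg/mL.
Regimen B: f = (1/2)^(93/24) ≈ 0.0682; Cmin,ss = (927/106)·f/(1−f) ≈ 0.640 mcg/mL.
Difference ≈ 0.923 − 0.640 ≈ 0.283 mcg/mL.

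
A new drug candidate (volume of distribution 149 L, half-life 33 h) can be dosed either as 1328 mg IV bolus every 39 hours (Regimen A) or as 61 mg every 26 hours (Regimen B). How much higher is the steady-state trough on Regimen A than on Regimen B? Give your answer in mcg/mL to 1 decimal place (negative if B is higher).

Regimen A: f = (1/2)^(39/33) ≈ 0.4408; Cmin,ss = (1328/149)·f/(1−f) ≈ 7.026 mcg/mL.
Regimen B: f = (1/2)^(26/33) ≈ 0.5792; Cmin,ss = (61/149)·f/(1−f) ≈ 0.564 mcg/mL.
Difference ≈ 7.026 − 0.564 ≈ 6.462 mcg/mL.

6.5 mcg/mL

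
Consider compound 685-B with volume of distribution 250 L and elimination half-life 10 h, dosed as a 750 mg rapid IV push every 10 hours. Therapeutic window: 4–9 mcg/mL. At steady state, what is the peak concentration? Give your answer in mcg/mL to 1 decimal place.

The dosing interval is 1 half-life, so f = 2^(−1) = 0.5.
Accumulation ratio R = 1/(1 − f) = 1/0.5 = 2/1.
Single-dose peak C₀ = D/Vd = 750/250 = 3 mcg/mL.
Steady-state peak Cmax,ss = C₀·R = 3 × 2/1 ≈ 6.000 mcg/mL.
Peak 6.0 mcg/mL vs MTC 9 mcg/mL: below toxic threshold.

6.0 mcg/mL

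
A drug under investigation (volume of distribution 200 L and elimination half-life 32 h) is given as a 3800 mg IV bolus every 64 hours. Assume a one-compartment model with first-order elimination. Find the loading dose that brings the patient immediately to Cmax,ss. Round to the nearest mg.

f = (1/2)^(64/32) ≈ 0.250000; accumulation ratio R = 1/(1−f) ≈ 1.33333.
Loading dose to hit Cmax,ss on first dose: D_load = D_maint·R ≈ 3800 × 1.33333 ≈ 5066.65 mg.

5067 mg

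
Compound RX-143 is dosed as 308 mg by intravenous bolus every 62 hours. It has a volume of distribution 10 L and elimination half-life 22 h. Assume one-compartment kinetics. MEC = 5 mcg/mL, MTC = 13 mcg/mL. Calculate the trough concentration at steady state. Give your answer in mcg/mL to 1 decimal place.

τ/t½ = 62/22 ≈ 2.8182, so fraction remaining f = (1/2)^(62/22) ≈ 0.1418.
Single-dose peak C₀ = D/Vd = 308/10 ≈ 30.800 mcg/mL.
Steady-state trough Cmin,ss = C₀·f/(1−f) ≈ 30.800 × 0.1418/0.8582 ≈ 5.089 mcg/mL.
Trough 5.1 mcg/mL vs MEC 5 mcg/mL: adequate.

5.1 mcg/mL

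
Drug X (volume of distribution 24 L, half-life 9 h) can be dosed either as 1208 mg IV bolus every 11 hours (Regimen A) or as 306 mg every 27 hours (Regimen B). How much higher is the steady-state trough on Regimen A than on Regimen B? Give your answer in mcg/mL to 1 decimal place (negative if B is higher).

Regimen A: f = (1/2)^(11/9) ≈ 0.4286; Cmin,ss = (1208/24)·f/(1−f) ≈ 37.754 mcg/mL.
Regimen B: f = (1/2)^(27/9) ≈ 0.1250; Cmin,ss = (306/24)·f/(1−f) ≈ 1.821 mcg/mL.
Difference ≈ 37.754 − 1.821 ≈ 35.933 mcg/mL.

35.9 mcg/mL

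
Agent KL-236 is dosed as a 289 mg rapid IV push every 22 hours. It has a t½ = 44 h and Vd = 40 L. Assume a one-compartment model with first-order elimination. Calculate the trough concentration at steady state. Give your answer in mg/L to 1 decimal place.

17.4 mg/L

τ/t½ = 22/44 ≈ 0.5, so fraction remaining f = (1/2)^(22/44) ≈ 0.7071.
Each bolus raises the concentration by D/Vd = 289/40 ≈ 7.225 mg/L.
Steady-state trough Cmin,ss = C₀·f/(1−f) ≈ 7.225 × 0.7071/0.2929 ≈ 17.442 mg/L.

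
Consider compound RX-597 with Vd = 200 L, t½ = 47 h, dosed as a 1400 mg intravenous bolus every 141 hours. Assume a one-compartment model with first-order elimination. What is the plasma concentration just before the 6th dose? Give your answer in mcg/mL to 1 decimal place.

1.0 mcg/mL

f = (1/2)^(τ/t½) = (1/2)^(141/47) ≈ 0.1250.
C₀ = D/Vd = 1400/200 ≈ 7.000 mcg/mL.
Before the 6th dose, 5 doses have been given. Superposition: Cmin = C₀·(f + f² + … + f^5).
≈ 7.000 × (0.1250 + 0.0156 + 0.0020 + 0.0002 + 0.0000) ≈ 7.000 × 0.1428 ≈ 1.000 mcg/mL.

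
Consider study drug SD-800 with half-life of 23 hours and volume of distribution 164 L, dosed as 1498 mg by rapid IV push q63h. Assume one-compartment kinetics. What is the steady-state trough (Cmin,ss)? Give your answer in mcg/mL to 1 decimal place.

k = ln2/t½ = ln2/23 ≈ 0.030137 h⁻¹; fraction remaining f = e^(−kτ) = e^(−0.030137×63) ≈ 0.1498.
Each bolus raises the concentration by D/Vd = 1498/164 ≈ 9.134 mcg/mL.
Steady-state trough Cmin,ss = C₀·f/(1−f) ≈ 9.134 × 0.1498/0.8502 ≈ 1.609 mcg/mL.

1.6 mcg/mL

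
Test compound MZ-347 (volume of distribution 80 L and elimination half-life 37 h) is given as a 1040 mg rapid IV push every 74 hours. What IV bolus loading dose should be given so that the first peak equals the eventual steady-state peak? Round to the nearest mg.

1387 mg

f = (1/2)^(74/37) ≈ 0.250000; accumulation ratio R = 1/(1−f) ≈ 1.33333.
Loading dose to hit Cmax,ss on first dose: D_load = D_maint·R ≈ 1040 × 1.33333 ≈ 1386.66 mg.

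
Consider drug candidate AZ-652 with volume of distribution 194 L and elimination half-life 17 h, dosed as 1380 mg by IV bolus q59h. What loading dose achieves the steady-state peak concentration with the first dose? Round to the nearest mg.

f = (1/2)^(59/17) ≈ 0.090209; accumulation ratio R = 1/(1−f) ≈ 1.09915.
Loading dose to hit Cmax,ss on first dose: D_load = D_maint·R ≈ 1380 × 1.09915 ≈ 1516.83 mg.

1517 mg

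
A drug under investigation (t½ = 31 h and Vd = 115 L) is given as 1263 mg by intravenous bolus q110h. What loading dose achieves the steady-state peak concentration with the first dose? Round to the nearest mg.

1381 mg

f = (1/2)^(110/31) ≈ 0.085473; accumulation ratio R = 1/(1−f) ≈ 1.09346.
Loading dose to hit Cmax,ss on first dose: D_load = D_maint·R ≈ 1263 × 1.09346 ≈ 1381.04 mg.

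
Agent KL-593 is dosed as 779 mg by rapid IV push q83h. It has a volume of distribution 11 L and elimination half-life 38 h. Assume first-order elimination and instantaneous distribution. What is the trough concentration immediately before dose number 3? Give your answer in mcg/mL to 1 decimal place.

19.0 mcg/mL

f = (1/2)^(τ/t½) = (1/2)^(83/38) ≈ 0.2200.
C₀ = D/Vd = 779/11 ≈ 70.818 mcg/mL.
Before the 3rd dose, 2 doses have been given. Superposition: Cmin = C₀·(f + f²).
≈ 70.818 × (0.2200 + 0.0484) ≈ 70.818 × 0.2684 ≈ 19.008 mcg/mL.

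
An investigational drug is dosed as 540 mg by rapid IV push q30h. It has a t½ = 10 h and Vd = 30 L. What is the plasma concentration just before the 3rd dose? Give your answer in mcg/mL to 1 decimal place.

f = (1/2)^(τ/t½) = (1/2)^(30/10) ≈ 0.1250.
C₀ = D/Vd = 540/30 ≈ 18.000 mcg/mL.
Before the 3rd dose, 2 doses have been given. Superposition: Cmin = C₀·(f + f²).
≈ 18.000 × (0.1250 + 0.0156) ≈ 18.000 × 0.1406 ≈ 2.531 mcg/mL.

2.5 mcg/mL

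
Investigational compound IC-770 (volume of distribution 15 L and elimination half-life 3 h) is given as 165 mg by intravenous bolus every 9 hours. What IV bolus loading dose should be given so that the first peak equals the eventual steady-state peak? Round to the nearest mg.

f = (1/2)^(9/3) ≈ 0.125000; accumulation ratio R = 1/(1−f) ≈ 1.14286.
Loading dose to hit Cmax,ss on first dose: D_load = D_maint·R ≈ 165 × 1.14286 ≈ 188.57 mg.

189 mg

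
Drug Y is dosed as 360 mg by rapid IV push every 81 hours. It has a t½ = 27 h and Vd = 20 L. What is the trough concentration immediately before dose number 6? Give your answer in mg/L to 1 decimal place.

2.6 mg/L

f = (1/2)^(τ/t½) = (1/2)^(81/27) ≈ 0.1250.
C₀ = D/Vd = 360/20 ≈ 18.000 mg/L.
Before the 6th dose, 5 doses have been given. Superposition: Cmin = C₀·(f + f² + … + f^5).
≈ 18.000 × (0.1250 + 0.0156 + 0.0020 + 0.0002 + 0.0000) ≈ 18.000 × 0.1428 ≈ 2.570 mg/L.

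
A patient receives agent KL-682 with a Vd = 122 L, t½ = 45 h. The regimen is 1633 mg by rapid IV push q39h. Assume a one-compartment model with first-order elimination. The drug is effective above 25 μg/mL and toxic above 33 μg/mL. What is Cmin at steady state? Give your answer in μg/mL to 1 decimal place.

τ/t½ = 39/45 ≈ 0.86667, so fraction remaining f = (1/2)^(39/45) ≈ 0.5484.
Single-dose peak C₀ = D/Vd = 1633/122 ≈ 13.385 μg/mL.
Steady-state trough Cmin,ss = C₀·f/(1−f) ≈ 13.385 × 0.5484/0.4516 ≈ 16.254 μg/mL.
Trough 16.3 μg/mL vs MEC 25 μg/mL: subtherapeutic.

16.3 μg/mL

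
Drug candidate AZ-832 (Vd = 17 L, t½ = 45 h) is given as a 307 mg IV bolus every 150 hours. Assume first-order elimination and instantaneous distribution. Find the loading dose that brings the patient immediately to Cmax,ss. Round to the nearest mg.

341 mg

f = (1/2)^(150/45) ≈ 0.099213; accumulation ratio R = 1/(1−f) ≈ 1.11014.
Loading dose to hit Cmax,ss on first dose: D_load = D_maint·R ≈ 307 × 1.11014 ≈ 340.81 mg.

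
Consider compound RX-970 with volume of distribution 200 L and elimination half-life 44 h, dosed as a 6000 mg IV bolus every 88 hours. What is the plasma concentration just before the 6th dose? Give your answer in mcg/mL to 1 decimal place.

f = (1/2)^(τ/t½) = (1/2)^(88/44) ≈ 0.2500.
C₀ = D/Vd = 6000/200 ≈ 30.000 mcg/mL.
Before the 6th dose, 5 doses have been given. Superposition: Cmin = C₀·(f + f² + … + f^5).
≈ 30.000 × (0.2500 + 0.0625 + 0.0156 + 0.0039 + 0.0010) ≈ 30.000 × 0.3330 ≈ 9.990 mcg/mL.

10.0 mcg/mL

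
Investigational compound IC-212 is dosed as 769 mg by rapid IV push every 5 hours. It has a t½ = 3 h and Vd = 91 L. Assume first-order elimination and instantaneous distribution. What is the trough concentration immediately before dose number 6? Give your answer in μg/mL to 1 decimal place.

f = (1/2)^(τ/t½) = (1/2)^(5/3) ≈ 0.3150.
C₀ = D/Vd = 769/91 ≈ 8.451 μg/mL.
Before the 6th dose, 5 doses have been given. Superposition: Cmin = C₀·(f + f² + … + f^5).
≈ 8.451 × (0.3150 + 0.0992 + 0.0313 + 0.0098 + 0.0031) ≈ 8.451 × 0.4584 ≈ 3.874 μg/mL.

3.9 μg/mL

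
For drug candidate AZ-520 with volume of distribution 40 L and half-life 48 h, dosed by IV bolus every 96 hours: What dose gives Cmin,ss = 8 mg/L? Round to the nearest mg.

960 mg

τ/t½ = 96/48 ≈ 2, so f = (1/2)^(96/48) ≈ 0.250000.
Cmin,ss = (D/Vd)·f/(1−f), so D = Cmin,ss·Vd·(1−f)/f.
D = 8 × 40 × (1−f)/f ≈ 8 × 40 × 3.00000 ≈ 960.00 mg.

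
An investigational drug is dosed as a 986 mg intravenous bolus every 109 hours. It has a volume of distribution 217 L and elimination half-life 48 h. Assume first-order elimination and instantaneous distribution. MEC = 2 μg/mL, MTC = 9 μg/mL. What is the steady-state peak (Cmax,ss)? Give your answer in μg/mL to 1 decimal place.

5.7 μg/mL

Over one 109-h interval, 109/48 ≈ 2.2708 half-lives elapse, leaving f ≈ 0.2072 of each dose.
Accumulation ratio R = 1/(1 − f) ≈ 1/0.7928 ≈ 1.2614.
Single-dose peak C₀ = D/Vd = 986/217 ≈ 4.544 μg/mL.
Cmax,ss = C₀/(1 − f) ≈ 4.544/0.7928 ≈ 5.732 μg/mL.
Peak 5.7 μg/mL vs MTC 9 μg/mL: below toxic threshold.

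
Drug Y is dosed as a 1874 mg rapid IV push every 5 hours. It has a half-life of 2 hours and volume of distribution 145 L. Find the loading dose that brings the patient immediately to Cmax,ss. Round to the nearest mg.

2276 mg

f = (1/2)^(5/2) ≈ 0.176777; accumulation ratio R = 1/(1−f) ≈ 1.21474.
Loading dose to hit Cmax,ss on first dose: D_load = D_maint·R ≈ 1874 × 1.21474 ≈ 2276.42 mg.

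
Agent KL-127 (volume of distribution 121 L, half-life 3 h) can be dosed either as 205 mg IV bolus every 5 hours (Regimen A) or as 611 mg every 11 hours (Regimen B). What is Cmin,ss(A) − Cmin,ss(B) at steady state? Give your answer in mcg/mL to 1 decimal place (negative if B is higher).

0.3 mcg/mL

Regimen A: f = (1/2)^(5/3) ≈ 0.3150; Cmin,ss = (205/121)·f/(1−f) ≈ 0.779 mcg/mL.
Regimen B: f = (1/2)^(11/3) ≈ 0.0787; Cmin,ss = (611/121)·f/(1−f) ≈ 0.431 mcg/mL.
Difference ≈ 0.779 − 0.431 ≈ 0.348 mcg/mL.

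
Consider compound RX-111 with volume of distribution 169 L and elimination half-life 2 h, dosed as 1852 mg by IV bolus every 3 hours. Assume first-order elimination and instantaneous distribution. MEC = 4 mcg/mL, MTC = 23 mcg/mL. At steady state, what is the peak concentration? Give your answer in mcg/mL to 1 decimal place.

τ/t½ = 3/2 ≈ 1.5, so fraction remaining f = (1/2)^(3/2) ≈ 0.3536.
Accumulation ratio R = 1/(1 − f) ≈ 1/0.6464 ≈ 1.5470.
Each bolus raises the concentration by D/Vd = 1852/169 ≈ 10.959 mcg/mL.
Steady-state peak Cmax,ss = C₀·R ≈ 10.959 × 1.5470 ≈ 16.954 mcg/mL.
Peak 17.0 mcg/mL vs MTC 23 mcg/mL: below toxic threshold.

17.0 mcg/mL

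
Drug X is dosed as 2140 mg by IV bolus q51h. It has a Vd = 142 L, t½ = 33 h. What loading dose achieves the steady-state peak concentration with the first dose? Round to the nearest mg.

f = (1/2)^(51/33) ≈ 0.342588; accumulation ratio R = 1/(1−f) ≈ 1.52112.
Loading dose to hit Cmax,ss on first dose: D_load = D_maint·R ≈ 2140 × 1.52112 ≈ 3255.20 mg.

3255 mg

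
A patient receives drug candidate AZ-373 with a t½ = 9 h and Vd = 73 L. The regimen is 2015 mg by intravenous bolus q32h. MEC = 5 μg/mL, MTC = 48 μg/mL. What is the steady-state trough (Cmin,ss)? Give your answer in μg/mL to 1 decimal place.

τ/t½ = 32/9 ≈ 3.5556, so fraction remaining f = (1/2)^(32/9) ≈ 0.0850.
Each bolus raises the concentration by D/Vd = 2015/73 ≈ 27.603 μg/mL.
Steady-state trough Cmin,ss = C₀·f/(1−f) ≈ 27.603 × 0.0850/0.9150 ≈ 2.564 μg/mL.
Trough 2.6 μg/mL vs MEC 5 μg/mL: subtherapeutic.

2.6 μg/mL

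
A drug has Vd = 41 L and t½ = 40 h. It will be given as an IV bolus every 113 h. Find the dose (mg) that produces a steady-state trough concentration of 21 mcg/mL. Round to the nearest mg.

τ/t½ = 113/40 ≈ 2.825, so f = (1/2)^(113/40) ≈ 0.141121.
Cmin,ss = (D/Vd)·f/(1−f), so D = Cmin,ss·Vd·(1−f)/f.
D = 21 × 41 × (1−f)/f ≈ 21 × 41 × 6.08612 ≈ 5240.15 mg.

5240 mg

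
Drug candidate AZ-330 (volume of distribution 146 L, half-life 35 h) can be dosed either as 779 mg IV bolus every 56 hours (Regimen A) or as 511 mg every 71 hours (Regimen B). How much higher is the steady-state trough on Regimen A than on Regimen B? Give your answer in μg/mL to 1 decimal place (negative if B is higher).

1.5 μg/mL

Regimen A: f = (1/2)^(56/35) ≈ 0.3299; Cmin,ss = (779/146)·f/(1−f) ≈ 2.627 μg/mL.
Regimen B: f = (1/2)^(71/35) ≈ 0.2451; Cmin,ss = (511/146)·f/(1−f) ≈ 1.136 μg/mL.
Difference ≈ 2.627 − 1.136 ≈ 1.491 μg/mL.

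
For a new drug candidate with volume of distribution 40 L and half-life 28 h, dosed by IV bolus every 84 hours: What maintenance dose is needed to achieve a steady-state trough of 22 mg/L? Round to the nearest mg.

τ/t½ = 84/28 ≈ 3, so f = (1/2)^(84/28) ≈ 0.125000.
Cmin,ss = (D/Vd)·f/(1−f), so D = Cmin,ss·Vd·(1−f)/f.
D = 22 × 40 × (1−f)/f ≈ 22 × 40 × 7.00000 ≈ 6160.00 mg.

6160 mg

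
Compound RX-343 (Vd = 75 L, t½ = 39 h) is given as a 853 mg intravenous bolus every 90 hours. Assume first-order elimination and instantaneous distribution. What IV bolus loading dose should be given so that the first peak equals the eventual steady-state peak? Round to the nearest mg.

1069 mg

f = (1/2)^(90/39) ≈ 0.201983; accumulation ratio R = 1/(1−f) ≈ 1.25311.
Loading dose to hit Cmax,ss on first dose: D_load = D_maint·R ≈ 853 × 1.25311 ≈ 1068.90 mg.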